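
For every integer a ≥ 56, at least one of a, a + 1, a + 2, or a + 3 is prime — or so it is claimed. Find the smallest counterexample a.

a = 62

Check each integer a ≥ 56 in order until a, a + 1, a + 2, a + 3 are all composite.
The first 6 eligible values, up to a = 61, all satisfy the conclusion.
a = 62: 62 = 2 × 31; 63 = 3 × 21; 64 = 2 × 32; 65 = 5 × 13 — all composite.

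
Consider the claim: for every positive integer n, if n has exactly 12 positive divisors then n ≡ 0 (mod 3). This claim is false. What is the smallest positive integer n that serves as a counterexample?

n = 140

For n = 60, 72, 84, 90, 96, 108, 126, 132 the conclusion holds.
n = 140: τ(140) = 12; 140 ≡ 2 (mod 3).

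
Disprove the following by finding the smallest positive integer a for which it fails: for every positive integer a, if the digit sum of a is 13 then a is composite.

a = 67

a = 49: digit sum 13; 49 is composite.
a = 58: digit sum 13; 58 is composite.
a = 67: digit sum 13; 67 is prime, not composite.
Thus a = 67 disproves the claim, and no smaller a works.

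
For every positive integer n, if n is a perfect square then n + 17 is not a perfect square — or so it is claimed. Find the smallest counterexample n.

Check each positive integer n in order until n is a perfect square but n + 17 is a perfect square.
For n = 1, 4, 9, 16, 25, 36, 49 the conclusion holds.
n = 64: 64 = 8² and 64 + 17 = 81 = 9².

n = 64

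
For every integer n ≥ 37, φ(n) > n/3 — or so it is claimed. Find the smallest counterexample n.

n = 42

Check each integer n ≥ 37 in order until the claim fails.
For n = 37, 38, 39, 40, 41 the conclusion holds.
n = 42: φ(42) = 12 and 42/3 = 14, so φ(42) ≤ 42/3.
So n = 42 is the smallest counterexample.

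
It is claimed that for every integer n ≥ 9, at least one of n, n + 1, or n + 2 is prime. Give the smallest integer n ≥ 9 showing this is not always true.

Check each integer n ≥ 9 in order until n, n + 1, n + 2 are all composite.
n = 9: 11 is prime.
n = 10: 11 is prime.
n = 11: 11 is prime.
n = 12: 13 is prime.
n = 13: 13 is prime.
n = 14: 14 = 2 × 7; 15 = 3 × 5; 16 = 2 × 8 — all composite.
Hence n = 14 is a counterexample.

n = 14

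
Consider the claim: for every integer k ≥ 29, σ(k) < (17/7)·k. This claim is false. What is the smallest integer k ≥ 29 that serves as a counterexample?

Check each integer k ≥ 29 in order until the claim fails.
For k = 29, 30, 31, 32, 33, 34, 35 the conclusion holds.
k = 36: σ(36) = 91; 91 ≥ 612/7.
Hence k = 36 is a counterexample.

k = 36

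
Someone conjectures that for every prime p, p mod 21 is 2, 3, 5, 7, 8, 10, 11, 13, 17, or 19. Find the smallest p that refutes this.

p = 37

A counterexample is any prime p such that the claim fails; we check each in order.
For p = 2, 3, 5, 7, …, 23, 29, 31 the conclusion holds.
p = 37: 37 mod 21 = 16 — not in {2, 3, 5, 7, 8, 10, 11, 13, 17, 19}.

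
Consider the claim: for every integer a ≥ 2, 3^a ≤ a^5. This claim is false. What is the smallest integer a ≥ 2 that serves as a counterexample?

Check each integer a ≥ 2 in order until 3^a > a^5.
The first 9 eligible values, up to a = 10, all satisfy the conclusion.
a = 11: 3^a = 177147 and a^5 = 161051, so 177147 > 161051.
So a = 11 is the smallest counterexample.

a = 11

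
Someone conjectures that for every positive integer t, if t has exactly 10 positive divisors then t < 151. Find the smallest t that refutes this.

t = 48: τ(48) = 10; 48 < 151.
t = 80: τ(80) = 10; 80 < 151.
t = 112: τ(112) = 10; 112 < 151.
t = 162: τ(162) = 10; 162 ≥ 151.

t = 162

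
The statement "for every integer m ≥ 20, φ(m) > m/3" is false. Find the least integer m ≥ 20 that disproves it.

m = 24

A counterexample is any integer m ≥ 20 such that the claim fails; we check each in order.
For m = 20, 21, 22, 23 the conclusion holds.
m = 24: φ(24) = 8 and 24/3 = 8, so φ(24) ≤ 24/3.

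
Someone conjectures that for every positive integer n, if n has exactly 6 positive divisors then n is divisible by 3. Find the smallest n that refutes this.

A counterexample is any positive integer n such that n has exactly 6 positive divisors but n is not divisible by 3; we check each in order.
For n = 12, 18 the conclusion holds.
n = 20: τ(20) = 6; 20 mod 3 = 2.

n = 20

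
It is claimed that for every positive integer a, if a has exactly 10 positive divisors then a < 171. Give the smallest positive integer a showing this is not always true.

a = 176

A counterexample is any positive integer a such that a has exactly 10 positive divisors but the claim fails; we check each in order.
The first 4 eligible values, up to a = 162, all satisfy the conclusion.
a = 176: τ(176) = 10; 176 ≥ 171.
So a = 176 is the smallest counterexample.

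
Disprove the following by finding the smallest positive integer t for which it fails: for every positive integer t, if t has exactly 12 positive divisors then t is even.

For t = 60, 72, 84, 90, …, 294, 306, 308 the conclusion holds.
t = 315: divisors of 315: 12 divisors; 315 is odd.

t = 315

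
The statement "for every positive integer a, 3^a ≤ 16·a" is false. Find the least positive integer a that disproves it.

A counterexample is any positive integer a such that 3^a > 16·a; we check each in order.
a = 1: 3^a = 3 and 16·a = 16, so 3 ≤ 16.
a = 2: 3^a = 9 and 16·a = 32, so 9 ≤ 32.
a = 3: 3^a = 27 and 16·a = 48, so 27 ≤ 48.
a = 4: 3^a = 81 and 16·a = 64, so 81 > 64.
So a = 4 is the smallest counterexample.

a = 4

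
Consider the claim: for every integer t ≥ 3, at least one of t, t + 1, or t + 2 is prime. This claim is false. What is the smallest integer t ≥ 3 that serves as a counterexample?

t = 8

A counterexample is any integer t ≥ 3 such that t, t + 1, t + 2 are all composite; we check each in order.
For t = 3, 4, 5, 6, 7 the conclusion holds.
t = 8: 8 = 2 × 4; 9 = 3 × 3; 10 = 2 × 5 — all composite.
Thus t = 8 disproves the claim, and no smaller t works.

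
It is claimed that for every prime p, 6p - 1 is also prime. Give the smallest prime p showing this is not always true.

p = 11

For p = 2, 3, 5, 7 the conclusion holds.
p = 11: 6p - 1 = 65 = 5 × 13, not prime.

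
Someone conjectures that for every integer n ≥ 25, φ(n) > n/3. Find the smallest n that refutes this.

n = 30

We need the least integer n ≥ 25 for which the claim fails.
The first 5 eligible values, up to n = 29, all satisfy the conclusion.
n = 30: φ(30) = 8 and 30/3 = 10, so φ(30) ≤ 30/3.
So n = 30 is the smallest counterexample.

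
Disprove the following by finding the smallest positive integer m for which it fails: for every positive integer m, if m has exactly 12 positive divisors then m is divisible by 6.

We need the least positive integer m for which m has exactly 12 positive divisors but m is not divisible by 6.
The first 8 eligible values, up to m = 132, all satisfy the conclusion.
m = 140: τ(140) = 12; 140 mod 6 = 2.

m = 140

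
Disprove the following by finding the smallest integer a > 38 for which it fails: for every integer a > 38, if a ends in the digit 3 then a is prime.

For a = 43, 53 the conclusion holds.
a = 63: 63 ends in 3; 63 = 3 × 21, composite.

a = 63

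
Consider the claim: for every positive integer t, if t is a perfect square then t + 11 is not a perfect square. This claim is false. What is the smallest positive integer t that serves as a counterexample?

t = 25

For t = 1, 4, 9, 16 the conclusion holds.
t = 25: 25 = 5² and 25 + 11 = 36 = 6².
Hence t = 25 is a counterexample.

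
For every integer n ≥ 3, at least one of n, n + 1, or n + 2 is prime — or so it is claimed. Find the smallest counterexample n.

Check each integer n ≥ 3 in order until n, n + 1, n + 2 are all composite.
n = 3: 3 is prime.
n = 4: 5 is prime.
n = 5: 5 is prime.
n = 6: 7 is prime.
n = 7: 7 is prime.
n = 8: 8 = 2 × 4; 9 = 3 × 3; 10 = 2 × 5 — all composite.
Hence n = 8 is a counterexample.

n = 8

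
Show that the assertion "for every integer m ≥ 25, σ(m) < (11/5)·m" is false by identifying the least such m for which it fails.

m = 30

We need the least integer m ≥ 25 for which the claim fails.
The first 5 eligible values, up to m = 29, all satisfy the conclusion.
m = 30: σ(30) = 72; 72 ≥ 66.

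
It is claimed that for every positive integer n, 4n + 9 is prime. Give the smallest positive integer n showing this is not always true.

A counterexample is any positive integer n such that 4n + 9 is not prime; we check each in order.
n = 1: 4n + 9 = 13, prime.
n = 2: 4n + 9 = 17, prime.
n = 3: 4n + 9 = 21 = 3 × 7, composite.
Hence n = 3 is a counterexample.

n = 3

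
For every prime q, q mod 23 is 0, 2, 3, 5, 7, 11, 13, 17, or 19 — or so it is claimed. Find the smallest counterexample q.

q = 29

Check each prime q in order until the claim fails.
For q = 2, 3, 5, 7, 11, 13, 17, 19, 23 the conclusion holds.
q = 29: 29 mod 23 = 6 — not in {0, 2, 3, 5, 7, 11, 13, 17, 19}.
Hence q = 29 is a counterexample.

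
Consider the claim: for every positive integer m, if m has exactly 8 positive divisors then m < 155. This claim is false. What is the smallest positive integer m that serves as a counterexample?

The first 22 eligible values, up to m = 154, all satisfy the conclusion.
m = 165: τ(165) = 8; 165 ≥ 155.
Thus m = 165 disproves the claim, and no smaller m works.

m = 165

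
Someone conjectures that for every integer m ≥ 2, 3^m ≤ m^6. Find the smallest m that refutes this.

A counterexample is any integer m ≥ 2 such that 3^m > m^6; we check each in order.
For m = 2, 3, 4, 5, …, 12, 13, 14 the conclusion holds.
m = 15: 3^m = 14348907 and m^6 = 11390625, so 14348907 > 11390625.

m = 15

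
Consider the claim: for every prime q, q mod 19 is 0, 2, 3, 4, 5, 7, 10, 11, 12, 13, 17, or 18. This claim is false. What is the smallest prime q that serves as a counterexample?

q = 47

We need the least prime q for which the claim fails.
The first 14 eligible values, up to q = 43, all satisfy the conclusion.
q = 47: 47 mod 19 = 9 — not in {0, 2, 3, 4, 5, 7, 10, 11, 12, 13, 17, 18}.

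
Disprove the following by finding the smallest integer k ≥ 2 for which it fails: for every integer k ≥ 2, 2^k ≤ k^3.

k = 10

Check each integer k ≥ 2 in order until 2^k > k^3.
The first 8 eligible values, up to k = 9, all satisfy the conclusion.
k = 10: 2^k = 1024 and k^3 = 1000, so 1024 > 1000.
Thus k = 10 disproves the claim, and no smaller k works.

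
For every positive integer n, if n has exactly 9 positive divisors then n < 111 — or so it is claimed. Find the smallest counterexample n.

n = 196

Check each positive integer n in order until n has exactly 9 positive divisors but the claim fails.
For n = 36, 100 the conclusion holds.
n = 196: τ(196) = 9; 196 ≥ 111.
So n = 196 is the smallest counterexample.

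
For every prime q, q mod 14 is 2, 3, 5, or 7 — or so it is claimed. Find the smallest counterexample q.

q = 11

We need the least prime q for which the claim fails.
For q = 2, 3, 5, 7 the conclusion holds.
q = 11: 11 mod 14 = 11 — not in {2, 3, 5, 7}.
Hence q = 11 is a counterexample.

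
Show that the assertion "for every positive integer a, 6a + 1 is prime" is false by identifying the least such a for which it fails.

a = 4

For a = 1, 2, 3 the conclusion holds.
a = 4: 6a + 1 = 25 = 5 × 5, composite.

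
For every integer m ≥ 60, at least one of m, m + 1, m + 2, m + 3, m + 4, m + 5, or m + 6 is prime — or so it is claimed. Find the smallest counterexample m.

For m = 60, 61, 62, 63, …, 87, 88, 89 the conclusion holds.
m = 90: 90 = 2 × 45; 91 = 7 × 13; 92 = 2 × 46; 93 = 3 × 31; 94 = 2 × 47; 95 = 5 × 19; 96 = 2 × 48 — all composite.
So m = 90 is the smallest counterexample.

m = 90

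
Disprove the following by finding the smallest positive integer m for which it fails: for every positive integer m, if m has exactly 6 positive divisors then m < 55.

m = 63

A counterexample is any positive integer m such that m has exactly 6 positive divisors but the claim fails; we check each in order.
The first 9 eligible values, up to m = 52, all satisfy the conclusion.
m = 63: τ(63) = 6; 63 ≥ 55.
Hence m = 63 is a counterexample.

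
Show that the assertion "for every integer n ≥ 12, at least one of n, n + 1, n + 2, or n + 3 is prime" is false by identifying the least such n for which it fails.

n = 24

We need the least integer n ≥ 12 for which n, n + 1, n + 2, n + 3 are all composite.
For n = 12, 13, 14, 15, …, 21, 22, 23 the conclusion holds.
n = 24: 24 = 2 × 12; 25 = 5 × 5; 26 = 2 × 13; 27 = 3 × 9 — all composite.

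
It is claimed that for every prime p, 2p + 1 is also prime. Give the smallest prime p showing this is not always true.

A counterexample is any prime p such that 2p + 1 is not prime; we check each in order.
For p = 2, 3, 5 the conclusion holds.
p = 7: 2p + 1 = 15 = 3 × 5, not prime.
Hence p = 7 is a counterexample.

p = 7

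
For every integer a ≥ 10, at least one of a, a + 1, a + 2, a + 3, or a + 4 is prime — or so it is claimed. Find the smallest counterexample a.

A counterexample is any integer a ≥ 10 such that a, a + 1, a + 2, a + 3, a + 4 are all composite; we check each in order.
For a = 10, 11, 12, 13, …, 21, 22, 23 the conclusion holds.
a = 24: 24 = 2 × 12; 25 = 5 × 5; 26 = 2 × 13; 27 = 3 × 9; 28 = 2 × 14 — all composite.
So a = 24 is the smallest counterexample.

a = 24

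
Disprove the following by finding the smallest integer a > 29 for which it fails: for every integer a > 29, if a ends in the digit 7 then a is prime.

a = 57

For a = 37, 47 the conclusion holds.
a = 57: 57 ends in 7; 57 = 3 × 19, composite.
Hence a = 57 is a counterexample.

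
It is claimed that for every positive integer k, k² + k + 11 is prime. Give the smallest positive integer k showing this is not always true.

A counterexample is any positive integer k such that k² + k + 11 is not prime; we check each in order.
For k = 1, 2, 3, 4, 5, 6, 7, 8, 9 the conclusion holds.
k = 10: k² + k + 11 = 121 = 11 × 11, composite.
Hence k = 10 is a counterexample.

k = 10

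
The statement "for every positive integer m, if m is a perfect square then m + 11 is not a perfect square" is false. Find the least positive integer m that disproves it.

m = 25

A counterexample is any positive integer m such that m is a perfect square but m + 11 is a perfect square; we check each in order.
m = 1: 1 + 11 = 12, not a perfect square.
m = 4: 4 + 11 = 15, not a perfect square.
m = 9: 9 + 11 = 20, not a perfect square.
m = 16: 16 + 11 = 27, not a perfect square.
m = 25: 25 = 5² and 25 + 11 = 36 = 6².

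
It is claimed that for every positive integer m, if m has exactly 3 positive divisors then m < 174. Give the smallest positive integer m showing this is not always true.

m = 289

A counterexample is any positive integer m such that m has exactly 3 positive divisors but the claim fails; we check each in order.
The first 6 eligible values, up to m = 169, all satisfy the conclusion.
m = 289: τ(289) = 3; 289 ≥ 174.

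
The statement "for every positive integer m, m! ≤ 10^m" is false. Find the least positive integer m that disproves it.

Check each positive integer m in order until m! > 10^m.
The first 24 eligible values, up to m = 24, all satisfy the conclusion.
m = 25: m! = 15511210043330985984000000 and 10^m = 10000000000000000000000000, so 15511210043330985984000000 > 10000000000000000000000000.
Hence m = 25 is a counterexample.

m = 25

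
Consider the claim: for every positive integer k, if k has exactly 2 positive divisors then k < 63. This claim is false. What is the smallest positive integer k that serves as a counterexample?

For k = 2, 3, 5, 7, …, 53, 59, 61 the conclusion holds.
k = 67: τ(67) = 2; 67 ≥ 63.
Hence k = 67 is a counterexample.

k = 67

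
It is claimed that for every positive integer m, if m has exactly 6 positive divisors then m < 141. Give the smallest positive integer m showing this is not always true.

m = 147

For m = 12, 18, 20, 28, …, 116, 117, 124 the conclusion holds.
m = 147: τ(147) = 6; 147 ≥ 141.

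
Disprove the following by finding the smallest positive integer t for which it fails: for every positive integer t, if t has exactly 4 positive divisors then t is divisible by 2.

t = 15

We need the least positive integer t for which t has exactly 4 positive divisors but t is not divisible by 2.
For t = 6, 8, 10, 14 the conclusion holds.
t = 15: τ(15) = 4; 15 mod 2 = 1.
Thus t = 15 disproves the claim, and no smaller t works.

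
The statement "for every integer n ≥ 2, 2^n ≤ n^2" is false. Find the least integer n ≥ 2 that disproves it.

A counterexample is any integer n ≥ 2 such that 2^n > n^2; we check each in order.
For n = 2, 3, 4 the conclusion holds.
n = 5: 2^n = 32 and n^2 = 25, so 32 > 25.
Hence n = 5 is a counterexample.

n = 5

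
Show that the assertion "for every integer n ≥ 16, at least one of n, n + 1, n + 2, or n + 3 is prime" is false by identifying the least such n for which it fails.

n = 24

Check each integer n ≥ 16 in order until n, n + 1, n + 2, n + 3 are all composite.
For n = 16, 17, 18, 19, 20, 21, 22, 23 the conclusion holds.
n = 24: 24 = 2 × 12; 25 = 5 × 5; 26 = 2 × 13; 27 = 3 × 9 — all composite.
Hence n = 24 is a counterexample.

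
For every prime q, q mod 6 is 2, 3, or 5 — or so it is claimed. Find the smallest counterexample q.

q = 2: 2 mod 6 = 2.
q = 3: 3 mod 6 = 3.
q = 5: 5 mod 6 = 5.
q = 7: 7 mod 6 = 1 — not in {2, 3, 5}.

q = 7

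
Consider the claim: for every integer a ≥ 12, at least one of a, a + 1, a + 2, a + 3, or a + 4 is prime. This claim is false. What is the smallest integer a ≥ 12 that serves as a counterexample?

Check each integer a ≥ 12 in order until a, a + 1, a + 2, a + 3, a + 4 are all composite.
For a = 12, 13, 14, 15, …, 21, 22, 23 the conclusion holds.
a = 24: 24 = 2 × 12; 25 = 5 × 5; 26 = 2 × 13; 27 = 3 × 9; 28 = 2 × 14 — all composite.
So a = 24 is the smallest counterexample.

a = 24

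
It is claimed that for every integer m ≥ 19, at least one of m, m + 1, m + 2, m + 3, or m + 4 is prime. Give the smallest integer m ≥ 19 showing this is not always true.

A counterexample is any integer m ≥ 19 such that m, m + 1, m + 2, m + 3, m + 4 are all composite; we check each in order.
For m = 19, 20, 21, 22, 23 the conclusion holds.
m = 24: 24 = 2 × 12; 25 = 5 × 5; 26 = 2 × 13; 27 = 3 × 9; 28 = 2 × 14 — all composite.
Thus m = 24 disproves the claim, and no smaller m works.

m = 24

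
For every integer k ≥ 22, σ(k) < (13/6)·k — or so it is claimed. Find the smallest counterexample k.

k = 24

k = 22: σ(22) = 36; 36 < 143/3.
k = 23: σ(23) = 24; 24 < 299/6.
k = 24: σ(24) = 60; 60 ≥ 52.
Hence k = 24 is a counterexample.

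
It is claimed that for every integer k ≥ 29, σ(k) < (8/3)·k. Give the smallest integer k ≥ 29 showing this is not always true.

A counterexample is any integer k ≥ 29 such that the claim fails; we check each in order.
For k = 29, 30, 31, 32, …, 57, 58, 59 the conclusion holds.
k = 60: σ(60) = 168; 168 ≥ 160.
So k = 60 is the smallest counterexample.

k = 60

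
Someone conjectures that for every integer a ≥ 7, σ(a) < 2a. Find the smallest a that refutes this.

a = 12

We need the least integer a ≥ 7 for which the claim fails.
a = 7: σ(7) = 8; 8 < 14.
a = 8: σ(8) = 15; 15 < 16.
a = 9: σ(9) = 13; 13 < 18.
a = 10: σ(10) = 18; 18 < 20.
a = 11: σ(11) = 12; 12 < 22.
a = 12: σ(12) = 28; 28 ≥ 24.
Thus a = 12 disproves the claim, and no smaller a works.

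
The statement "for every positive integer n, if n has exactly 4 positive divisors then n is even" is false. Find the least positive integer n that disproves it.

We need the least positive integer n for which n has exactly 4 positive divisors but n is odd.
n = 6: divisors of 6: 1, 2, 3, 6; 6 is even.
n = 8: divisors of 8: 1, 2, 4, 8; 8 is even.
n = 10: divisors of 10: 1, 2, 5, 10; 10 is even.
n = 14: divisors of 14: 1, 2, 7, 14; 14 is even.
n = 15: divisors of 15: 1, 3, 5, 15; 15 is odd.

n = 15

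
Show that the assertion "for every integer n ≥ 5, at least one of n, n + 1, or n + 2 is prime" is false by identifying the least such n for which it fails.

n = 8

n = 5: 5 is prime.
n = 6: 7 is prime.
n = 7: 7 is prime.
n = 8: 8 = 2 × 4; 9 = 3 × 3; 10 = 2 × 5 — all composite.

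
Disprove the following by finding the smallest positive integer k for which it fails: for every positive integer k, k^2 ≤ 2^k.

k = 3

A counterexample is any positive integer k such that k^2 > 2^k; we check each in order.
k = 1: k^2 = 1 and 2^k = 2, so 1 ≤ 2.
k = 2: k^2 = 4 and 2^k = 4, so 4 ≤ 4.
k = 3: k^2 = 9 and 2^k = 8, so 9 > 8.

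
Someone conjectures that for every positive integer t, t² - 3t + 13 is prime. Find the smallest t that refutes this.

t = 12

For t = 1, 2, 3, 4, …, 9, 10, 11 the conclusion holds.
t = 12: t² - 3t + 13 = 121 = 11 × 11, composite.
So t = 12 is the smallest counterexample.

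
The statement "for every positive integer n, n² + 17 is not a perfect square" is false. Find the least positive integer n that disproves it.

n = 8

We need the least positive integer n for which n² + 17 is a perfect square.
The first 7 eligible values, up to n = 7, all satisfy the conclusion.
n = 8: 8² + 17 = 81 = 9², a perfect square.
So n = 8 is the smallest counterexample.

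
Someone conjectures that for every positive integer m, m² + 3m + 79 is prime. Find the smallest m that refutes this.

m = 5

We need the least positive integer m for which m² + 3m + 79 is not prime.
For m = 1, 2, 3, 4 the conclusion holds.
m = 5: m² + 3m + 79 = 119 = 7 × 17, composite.
Hence m = 5 is a counterexample.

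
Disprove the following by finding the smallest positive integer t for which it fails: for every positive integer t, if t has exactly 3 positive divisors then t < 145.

t = 169

Check each positive integer t in order until t has exactly 3 positive divisors but the claim fails.
The first 5 eligible values, up to t = 121, all satisfy the conclusion.
t = 169: τ(169) = 3; 169 ≥ 145.
So t = 169 is the smallest counterexample.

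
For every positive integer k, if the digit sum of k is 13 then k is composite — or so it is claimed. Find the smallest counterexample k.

k = 67

k = 49: digit sum 13; 49 is composite.
k = 58: digit sum 13; 58 is composite.
k = 67: digit sum 13; 67 is prime, not composite.
Thus k = 67 disproves the claim, and no smaller k works.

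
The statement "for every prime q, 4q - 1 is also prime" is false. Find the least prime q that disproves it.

q = 7

We need the least prime q for which 4q - 1 is not prime.
q = 2: 4q - 1 = 7, prime.
q = 3: 4q - 1 = 11, prime.
q = 5: 4q - 1 = 19, prime.
q = 7: 4q - 1 = 27 = 3 × 9, not prime.
So q = 7 is the smallest counterexample.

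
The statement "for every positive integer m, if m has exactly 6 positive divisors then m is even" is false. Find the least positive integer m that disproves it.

A counterexample is any positive integer m such that m has exactly 6 positive divisors but m is odd; we check each in order.
The first 6 eligible values, up to m = 44, all satisfy the conclusion.
m = 45: divisors of 45: 1, 3, 5, 9, 15, 45; 45 is odd.
Thus m = 45 disproves the claim, and no smaller m works.

m = 45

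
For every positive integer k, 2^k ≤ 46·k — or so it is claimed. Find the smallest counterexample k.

k = 9

For k = 1, 2, 3, 4, 5, 6, 7, 8 the conclusion holds.
k = 9: 2^k = 512 and 46·k = 414, so 512 > 414.
So k = 9 is the smallest counterexample.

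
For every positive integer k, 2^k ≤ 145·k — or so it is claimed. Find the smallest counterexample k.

We need the least positive integer k for which 2^k > 145·k.
For k = 1, 2, 3, 4, 5, 6, 7, 8, 9, 10 the conclusion holds.
k = 11: 2^k = 2048 and 145·k = 1595, so 2048 > 1595.

k = 11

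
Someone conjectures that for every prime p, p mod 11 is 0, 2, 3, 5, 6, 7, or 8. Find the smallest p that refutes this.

p = 23

We need the least prime p for which the claim fails.
For p = 2, 3, 5, 7, 11, 13, 17, 19 the conclusion holds.
p = 23: 23 mod 11 = 1 — not in {0, 2, 3, 5, 6, 7, 8}.
Thus p = 23 disproves the claim, and no smaller p works.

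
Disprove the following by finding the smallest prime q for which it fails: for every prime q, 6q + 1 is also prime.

q = 2: 6q + 1 = 13, prime.
q = 3: 6q + 1 = 19, prime.
q = 5: 6q + 1 = 31, prime.
q = 7: 6q + 1 = 43, prime.
q = 11: 6q + 1 = 67, prime.
q = 13: 6q + 1 = 79, prime.
q = 17: 6q + 1 = 103, prime.
q = 19: 6q + 1 = 115 = 5 × 23, not prime.

q = 19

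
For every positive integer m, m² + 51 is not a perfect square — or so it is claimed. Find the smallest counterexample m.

m = 7

We need the least positive integer m for which m² + 51 is a perfect square.
For m = 1, 2, 3, 4, 5, 6 the conclusion holds.
m = 7: 7² + 51 = 100 = 10², a perfect square.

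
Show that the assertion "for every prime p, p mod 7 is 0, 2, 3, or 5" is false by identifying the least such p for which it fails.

p = 11

Check each prime p in order until the claim fails.
p = 2: 2 mod 7 = 2.
p = 3: 3 mod 7 = 3.
p = 5: 5 mod 7 = 5.
p = 7: 7 mod 7 = 0.
p = 11: 11 mod 7 = 4 — not in {0, 2, 3, 5}.
So p = 11 is the smallest counterexample.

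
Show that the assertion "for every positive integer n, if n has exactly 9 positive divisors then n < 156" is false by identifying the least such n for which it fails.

n = 36: τ(36) = 9; 36 < 156.
n = 100: τ(100) = 9; 100 < 156.
n = 196: τ(196) = 9; 196 ≥ 156.
Hence n = 196 is a counterexample.

n = 196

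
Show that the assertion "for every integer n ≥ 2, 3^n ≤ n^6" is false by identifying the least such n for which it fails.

A counterexample is any integer n ≥ 2 such that 3^n > n^6; we check each in order.
The first 13 eligible values, up to n = 14, all satisfy the conclusion.
n = 15: 3^n = 14348907 and n^6 = 11390625, so 14348907 > 11390625.

n = 15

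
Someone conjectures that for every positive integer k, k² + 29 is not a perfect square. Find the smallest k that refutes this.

k = 14

Check each positive integer k in order until k² + 29 is a perfect square.
For k = 1, 2, 3, 4, …, 11, 12, 13 the conclusion holds.
k = 14: 14² + 29 = 225 = 15², a perfect square.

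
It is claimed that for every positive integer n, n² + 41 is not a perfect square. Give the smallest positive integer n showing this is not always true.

n = 20

For n = 1, 2, 3, 4, …, 17, 18, 19 the conclusion holds.
n = 20: 20² + 41 = 441 = 21², a perfect square.
Thus n = 20 disproves the claim, and no smaller n works.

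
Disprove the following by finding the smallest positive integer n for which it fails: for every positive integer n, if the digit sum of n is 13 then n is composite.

n = 67

n = 49: digit sum 13; 49 is composite.
n = 58: digit sum 13; 58 is composite.
n = 67: digit sum 13; 67 is prime, not composite.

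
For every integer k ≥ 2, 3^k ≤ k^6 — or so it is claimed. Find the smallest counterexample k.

k = 15

Check each integer k ≥ 2 in order until 3^k > k^6.
The first 13 eligible values, up to k = 14, all satisfy the conclusion.
k = 15: 3^k = 14348907 and k^6 = 11390625, so 14348907 > 11390625.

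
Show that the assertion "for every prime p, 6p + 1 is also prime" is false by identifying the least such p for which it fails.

Check each prime p in order until 6p + 1 is not prime.
The first 7 eligible values, up to p = 17, all satisfy the conclusion.
p = 19: 6p + 1 = 115 = 5 × 23, not prime.
So p = 19 is the smallest counterexample.

p = 19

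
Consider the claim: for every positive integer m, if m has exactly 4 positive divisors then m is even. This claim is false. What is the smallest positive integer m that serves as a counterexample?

m = 15

A counterexample is any positive integer m such that m has exactly 4 positive divisors but m is odd; we check each in order.
The first 4 eligible values, up to m = 14, all satisfy the conclusion.
m = 15: divisors of 15: 1, 3, 5, 15; 15 is odd.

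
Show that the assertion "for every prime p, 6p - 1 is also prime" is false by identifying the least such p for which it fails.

p = 11

p = 2: 6p - 1 = 11, prime.
p = 3: 6p - 1 = 17, prime.
p = 5: 6p - 1 = 29, prime.
p = 7: 6p - 1 = 41, prime.
p = 11: 6p - 1 = 65 = 5 × 13, not prime.
Thus p = 11 disproves the claim, and no smaller p works.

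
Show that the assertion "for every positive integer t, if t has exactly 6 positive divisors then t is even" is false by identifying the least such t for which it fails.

t = 45

Check each positive integer t in order until t has exactly 6 positive divisors but t is odd.
The first 6 eligible values, up to t = 44, all satisfy the conclusion.
t = 45: divisors of 45: 1, 3, 5, 9, 15, 45; 45 is odd.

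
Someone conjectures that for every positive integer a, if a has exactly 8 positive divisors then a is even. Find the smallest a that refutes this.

a = 105

Check each positive integer a in order until a has exactly 8 positive divisors but a is odd.
For a = 24, 30, 40, 42, …, 88, 102, 104 the conclusion holds.
a = 105: divisors of 105: 1, 3, 5, 7, 15, 21, 35, 105; 105 is odd.
Hence a = 105 is a counterexample.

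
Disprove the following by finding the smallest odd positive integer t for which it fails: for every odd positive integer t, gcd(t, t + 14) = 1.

A counterexample is any odd positive integer t such that gcd(t, t + 14) > 1; we check each in order.
t = 1: gcd(1, 15) = 1.
t = 3: gcd(3, 17) = 1.
t = 5: gcd(5, 19) = 1.
t = 7: gcd(7, 21) = 7.

t = 7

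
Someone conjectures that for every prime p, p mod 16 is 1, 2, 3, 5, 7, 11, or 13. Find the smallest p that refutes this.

p = 31

A counterexample is any prime p such that the claim fails; we check each in order.
For p = 2, 3, 5, 7, 11, 13, 17, 19, 23, 29 the conclusion holds.
p = 31: 31 mod 16 = 15 — not in {1, 2, 3, 5, 7, 11, 13}.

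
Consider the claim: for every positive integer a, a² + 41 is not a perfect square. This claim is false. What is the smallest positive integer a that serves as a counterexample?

a = 20

Check each positive integer a in order until a² + 41 is a perfect square.
The first 19 eligible values, up to a = 19, all satisfy the conclusion.
a = 20: 20² + 41 = 441 = 21², a perfect square.
Hence a = 20 is a counterexample.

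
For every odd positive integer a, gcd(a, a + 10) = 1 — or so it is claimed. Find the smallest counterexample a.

a = 1: gcd(1, 11) = 1.
a = 3: gcd(3, 13) = 1.
a = 5: gcd(5, 15) = 5.

a = 5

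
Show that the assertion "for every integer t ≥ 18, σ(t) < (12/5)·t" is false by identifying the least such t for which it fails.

t = 24

The first 6 eligible values, up to t = 23, all satisfy the conclusion.
t = 24: σ(24) = 60; 60 ≥ 288/5.
Hence t = 24 is a counterexample.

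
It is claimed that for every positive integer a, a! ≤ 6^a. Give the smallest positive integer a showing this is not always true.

a = 14

For a = 1, 2, 3, 4, …, 11, 12, 13 the conclusion holds.
a = 14: a! = 87178291200 and 6^a = 78364164096, so 87178291200 > 78364164096.
Thus a = 14 disproves the claim, and no smaller a works.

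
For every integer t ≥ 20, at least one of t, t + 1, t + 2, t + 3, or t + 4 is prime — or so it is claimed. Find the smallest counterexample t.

t = 24

A counterexample is any integer t ≥ 20 such that t, t + 1, t + 2, t + 3, t + 4 are all composite; we check each in order.
t = 20: 23 is prime.
t = 21: 23 is prime.
t = 22: 23 is prime.
t = 23: 23 is prime.
t = 24: 24 = 2 × 12; 25 = 5 × 5; 26 = 2 × 13; 27 = 3 × 9; 28 = 2 × 14 — all composite.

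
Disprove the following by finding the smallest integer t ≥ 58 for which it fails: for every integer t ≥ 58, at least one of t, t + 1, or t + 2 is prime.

We need the least integer t ≥ 58 for which t, t + 1, t + 2 are all composite.
For t = 58, 59, 60, 61 the conclusion holds.
t = 62: 62 = 2 × 31; 63 = 3 × 21; 64 = 2 × 32 — all composite.
Hence t = 62 is a counterexample.

t = 62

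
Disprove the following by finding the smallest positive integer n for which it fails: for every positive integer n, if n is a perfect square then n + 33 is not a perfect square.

n = 16

A counterexample is any positive integer n such that n is a perfect square but n + 33 is a perfect square; we check each in order.
n = 1: 1 + 33 = 34, not a perfect square.
n = 4: 4 + 33 = 37, not a perfect square.
n = 9: 9 + 33 = 42, not a perfect square.
n = 16: 16 = 4² and 16 + 33 = 49 = 7².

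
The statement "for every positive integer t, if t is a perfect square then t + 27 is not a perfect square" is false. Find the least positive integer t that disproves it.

t = 9

A counterexample is any positive integer t such that t is a perfect square but t + 27 is a perfect square; we check each in order.
t = 1: 1 + 27 = 28, not a perfect square.
t = 4: 4 + 27 = 31, not a perfect square.
t = 9: 9 = 3² and 9 + 27 = 36 = 6².
So t = 9 is the smallest counterexample.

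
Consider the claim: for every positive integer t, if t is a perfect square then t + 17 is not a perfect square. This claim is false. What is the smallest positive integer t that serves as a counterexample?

Check each positive integer t in order until t is a perfect square but t + 17 is a perfect square.
t = 1: 1 + 17 = 18, not a perfect square.
t = 4: 4 + 17 = 21, not a perfect square.
t = 9: 9 + 17 = 26, not a perfect square.
t = 16: 16 + 17 = 33, not a perfect square.
t = 25: 25 + 17 = 42, not a perfect square.
t = 36: 36 + 17 = 53, not a perfect square.
t = 49: 49 + 17 = 66, not a perfect square.
t = 64: 64 = 8² and 64 + 17 = 81 = 9².
Hence t = 64 is a counterexample.

t = 64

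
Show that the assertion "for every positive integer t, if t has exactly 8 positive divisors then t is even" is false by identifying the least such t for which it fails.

We need the least positive integer t for which t has exactly 8 positive divisors but t is odd.
The first 12 eligible values, up to t = 104, all satisfy the conclusion.
t = 105: divisors of 105: 1, 3, 5, 7, 15, 21, 35, 105; 105 is odd.

t = 105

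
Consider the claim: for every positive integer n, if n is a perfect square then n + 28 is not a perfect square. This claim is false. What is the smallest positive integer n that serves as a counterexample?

For n = 1, 4, 9, 16, 25 the conclusion holds.
n = 36: 36 = 6² and 36 + 28 = 64 = 8².
So n = 36 is the smallest counterexample.

n = 36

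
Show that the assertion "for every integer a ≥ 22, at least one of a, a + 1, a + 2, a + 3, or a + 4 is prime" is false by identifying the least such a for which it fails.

a = 24

A counterexample is any integer a ≥ 22 such that a, a + 1, a + 2, a + 3, a + 4 are all composite; we check each in order.
For a = 22, 23 the conclusion holds.
a = 24: 24 = 2 × 12; 25 = 5 × 5; 26 = 2 × 13; 27 = 3 × 9; 28 = 2 × 14 — all composite.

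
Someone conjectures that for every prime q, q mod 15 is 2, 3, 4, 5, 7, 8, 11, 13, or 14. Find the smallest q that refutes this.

q = 31

We need the least prime q for which the claim fails.
For q = 2, 3, 5, 7, 11, 13, 17, 19, 23, 29 the conclusion holds.
q = 31: 31 mod 15 = 1 — not in {2, 3, 4, 5, 7, 8, 11, 13, 14}.
Thus q = 31 disproves the claim, and no smaller q works.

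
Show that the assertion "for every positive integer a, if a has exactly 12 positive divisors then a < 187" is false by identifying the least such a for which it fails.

a = 198

We need the least positive integer a for which a has exactly 12 positive divisors but the claim fails.
For a = 60, 72, 84, 90, …, 150, 156, 160 the conclusion holds.
a = 198: τ(198) = 12; 198 ≥ 187.
So a = 198 is the smallest counterexample.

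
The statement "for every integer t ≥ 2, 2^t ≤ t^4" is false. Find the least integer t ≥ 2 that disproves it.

Check each integer t ≥ 2 in order until 2^t > t^4.
For t = 2, 3, 4, 5, …, 14, 15, 16 the conclusion holds.
t = 17: 2^t = 131072 and t^4 = 83521, so 131072 > 83521.

t = 17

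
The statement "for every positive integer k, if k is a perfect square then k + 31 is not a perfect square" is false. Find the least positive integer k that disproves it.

For k = 1, 4, 9, 16, …, 144, 169, 196 the conclusion holds.
k = 225: 225 = 15² and 225 + 31 = 256 = 16².
Hence k = 225 is a counterexample.

k = 225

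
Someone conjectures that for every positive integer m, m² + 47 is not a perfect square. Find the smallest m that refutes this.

We need the least positive integer m for which m² + 47 is a perfect square.
For m = 1, 2, 3, 4, …, 20, 21, 22 the conclusion holds.
m = 23: 23² + 47 = 576 = 24², a perfect square.
Hence m = 23 is a counterexample.

m = 23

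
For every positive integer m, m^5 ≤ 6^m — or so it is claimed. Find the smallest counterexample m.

For m = 1, 2 the conclusion holds.
m = 3: m^5 = 243 and 6^m = 216, so 243 > 216.
So m = 3 is the smallest counterexample.

m = 3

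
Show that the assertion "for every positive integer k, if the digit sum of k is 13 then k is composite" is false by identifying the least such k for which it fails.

Check each positive integer k in order until the digit sum of k is 13 but k is prime.
k = 49: digit sum 13; 49 is composite.
k = 58: digit sum 13; 58 is composite.
k = 67: digit sum 13; 67 is prime, not composite.

k = 67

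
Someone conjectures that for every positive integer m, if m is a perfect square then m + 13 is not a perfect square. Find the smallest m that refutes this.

Check each positive integer m in order until m is a perfect square but m + 13 is a perfect square.
For m = 1, 4, 9, 16, 25 the conclusion holds.
m = 36: 36 = 6² and 36 + 13 = 49 = 7².
So m = 36 is the smallest counterexample.

m = 36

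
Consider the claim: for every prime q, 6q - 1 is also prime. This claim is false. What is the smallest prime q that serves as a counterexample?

The first 4 eligible values, up to q = 7, all satisfy the conclusion.
q = 11: 6q - 1 = 65 = 5 × 13, not prime.

q = 11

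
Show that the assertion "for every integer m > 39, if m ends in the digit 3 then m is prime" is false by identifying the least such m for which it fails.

For m = 43, 53 the conclusion holds.
m = 63: 63 ends in 3; 63 = 3 × 21, composite.

m = 63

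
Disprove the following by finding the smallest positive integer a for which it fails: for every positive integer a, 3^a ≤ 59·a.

A counterexample is any positive integer a such that 3^a > 59·a; we check each in order.
a = 1: 3^a = 3 and 59·a = 59, so 3 ≤ 59.
a = 2: 3^a = 9 and 59·a = 118, so 9 ≤ 118.
a = 3: 3^a = 27 and 59·a = 177, so 27 ≤ 177.
a = 4: 3^a = 81 and 59·a = 236, so 81 ≤ 236.
a = 5: 3^a = 243 and 59·a = 295, so 243 ≤ 295.
a = 6: 3^a = 729 and 59·a = 354, so 729 > 354.
Thus a = 6 disproves the claim, and no smaller a works.

a = 6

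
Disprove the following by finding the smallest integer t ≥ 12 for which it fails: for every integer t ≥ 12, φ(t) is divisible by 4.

A counterexample is any integer t ≥ 12 such that φ(t) is not divisible by 4; we check each in order.
For t = 12, 13 the conclusion holds.
t = 14: φ(14) = 6; 6 mod 4 = 2.
Thus t = 14 disproves the claim, and no smaller t works.

t = 14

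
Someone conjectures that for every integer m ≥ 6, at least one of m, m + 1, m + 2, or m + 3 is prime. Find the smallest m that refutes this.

For m = 6, 7, 8, 9, …, 21, 22, 23 the conclusion holds.
m = 24: 24 = 2 × 12; 25 = 5 × 5; 26 = 2 × 13; 27 = 3 × 9 — all composite.

m = 24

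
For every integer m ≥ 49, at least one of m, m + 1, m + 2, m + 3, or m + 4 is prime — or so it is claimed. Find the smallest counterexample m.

A counterexample is any integer m ≥ 49 such that m, m + 1, m + 2, m + 3, m + 4 are all composite; we check each in order.
For m = 49, 50, 51, 52, 53 the conclusion holds.
m = 54: 54 = 2 × 27; 55 = 5 × 11; 56 = 2 × 28; 57 = 3 × 19; 58 = 2 × 29 — all composite.

m = 54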